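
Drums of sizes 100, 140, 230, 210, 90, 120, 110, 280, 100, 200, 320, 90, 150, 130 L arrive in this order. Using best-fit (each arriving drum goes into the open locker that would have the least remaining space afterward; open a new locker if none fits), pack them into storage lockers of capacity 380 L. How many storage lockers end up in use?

  100 → locker 1 (new)  [load 100/380]
  140 → locker 1  [load 240/380]
  230 → locker 2 (new)  [load 230/380]
  210 → locker 3 (new)  [load 210/380]
  90 → locker 1  [load 330/380]
  120 → locker 2  [load 350/380]
  110 → locker 3  [load 320/380]
  280 → locker 4 (new)  [load 280/380]
  100 → locker 4  [load 380/380]
  200 → locker 5 (new)  [load 200/380]
  320 → locker 6 (new)  [load 320/380]
  90 → locker 5  [load 290/380]
  150 → locker 7 (new)  [load 150/380]
  130 → locker 7  [load 280/380]
7 storage lockers opened.

7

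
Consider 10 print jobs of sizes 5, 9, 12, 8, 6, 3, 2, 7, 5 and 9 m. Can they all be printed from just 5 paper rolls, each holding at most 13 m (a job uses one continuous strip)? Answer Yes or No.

Total = 66 m; ⌈66/13⌉ = 6.
At least 6 paper rolls are required, but only 5 are allowed.

No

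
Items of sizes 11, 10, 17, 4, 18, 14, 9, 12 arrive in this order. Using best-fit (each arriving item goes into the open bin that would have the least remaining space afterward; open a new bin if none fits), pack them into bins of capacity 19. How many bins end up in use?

6

  11 → bin 1 (new)  [load 11/19]
  10 → bin 2 (new)  [load 10/19]
  17 → bin 3 (new)  [load 17/19]
  4 → bin 1  [load 15/19]
  18 → bin 4 (new)  [load 18/19]
  14 → bin 5 (new)  [load 14/19]
  9 → bin 2  [load 19/19]
  12 → bin 6 (new)  [load 12/19]
6 bins opened.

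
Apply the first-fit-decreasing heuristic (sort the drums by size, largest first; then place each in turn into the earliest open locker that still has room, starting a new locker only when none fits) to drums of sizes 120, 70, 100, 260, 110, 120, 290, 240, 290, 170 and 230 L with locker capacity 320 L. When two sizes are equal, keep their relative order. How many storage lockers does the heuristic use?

Sorted descending: 290, 290, 260, 240, 230, 170, 120, 120, 110, 100, 70.
  290 → locker 1 (new)  [load 290/320]
  290 → locker 2 (new)  [load 290/320]
  260 → locker 3 (new)  [load 260/320]
  240 → locker 4 (new)  [load 240/320]
  230 → locker 5 (new)  [load 230/320]
  170 → locker 6 (new)  [load 170/320]
  120 → locker 6  [load 290/320]
  120 → locker 7 (new)  [load 120/320]
  110 → locker 7  [load 230/320]
  100 → locker 8 (new)  [load 100/320]
  70 → locker 4  [load 310/320]
8 storage lockers opened.

8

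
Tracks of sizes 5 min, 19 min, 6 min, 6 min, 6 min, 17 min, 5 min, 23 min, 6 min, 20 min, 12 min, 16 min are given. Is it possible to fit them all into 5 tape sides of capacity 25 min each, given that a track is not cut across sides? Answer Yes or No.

No

Total = 141 min; ⌈141/25⌉ = 6.
At least 6 tape sides are required, but only 5 are allowed.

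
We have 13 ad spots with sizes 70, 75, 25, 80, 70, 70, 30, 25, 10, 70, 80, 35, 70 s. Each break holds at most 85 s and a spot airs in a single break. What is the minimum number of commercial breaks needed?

Total = 80 + 80 + 75 + 70 + 70 + 70 + 70 + 70 + 35 + 30 + 25 + 25 + 10 = 710 s.
Lower bound: ⌈710/85⌉ = 9 commercial breaks.
A packing using 10 commercial breaks:
  break 1: 80 = 80
  break 2: 80 = 80
  break 3: 75 + 10 = 85
  break 4: 70 = 70
  break 5: 70 = 70
  break 6: 70 = 70
  break 7: 70 = 70
  break 8: 70 = 70
  break 9: 35 + 30 = 65
  break 10: 25 + 25 = 50
No arrangement into 9 commercial breaks stays within capacity, so 10 is optimal.

10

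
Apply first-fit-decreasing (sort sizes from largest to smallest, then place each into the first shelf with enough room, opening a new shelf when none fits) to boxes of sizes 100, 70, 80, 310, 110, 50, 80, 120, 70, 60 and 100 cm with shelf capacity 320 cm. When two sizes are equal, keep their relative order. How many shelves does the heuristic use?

4

Sorted descending: 310, 120, 110, 100, 100, 80, 80, 70, 70, 60, 50.
  310 → shelf 1 (new)  [load 310/320]
  120 → shelf 2 (new)  [load 120/320]
  110 → shelf 2  [load 230/320]
  100 → shelf 3 (new)  [load 100/320]
  100 → shelf 3  [load 200/320]
  80 → shelf 2  [load 310/320]
  80 → shelf 3  [load 280/320]
  70 → shelf 4 (new)  [load 70/320]
  70 → shelf 4  [load 140/320]
  60 → shelf 4  [load 200/320]
  50 → shelf 4  [load 250/320]
4 shelves opened.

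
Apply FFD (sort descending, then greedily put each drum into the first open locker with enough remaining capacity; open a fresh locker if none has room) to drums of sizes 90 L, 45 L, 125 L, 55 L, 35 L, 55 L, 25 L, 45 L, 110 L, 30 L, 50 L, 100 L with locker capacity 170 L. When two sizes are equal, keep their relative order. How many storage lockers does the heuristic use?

5

Sorted descending: 125, 110, 100, 90, 55, 55, 50, 45, 45, 35, 30, 25.
  125 → locker 1 (new)  [load 125/170]
  110 → locker 2 (new)  [load 110/170]
  100 → locker 3 (new)  [load 100/170]
  90 → locker 4 (new)  [load 90/170]
  55 → locker 2  [load 165/170]
  55 → locker 3  [load 155/170]
  50 → locker 4  [load 140/170]
  45 → locker 1  [load 170/170]
  45 → locker 5 (new)  [load 45/170]
  35 → locker 5  [load 80/170]
  30 → locker 4  [load 170/170]
  25 → locker 5  [load 105/170]
5 storage lockers opened.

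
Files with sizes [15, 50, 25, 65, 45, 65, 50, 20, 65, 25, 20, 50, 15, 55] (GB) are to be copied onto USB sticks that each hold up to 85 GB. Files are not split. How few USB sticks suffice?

Total = 65 + 65 + 65 + 55 + 50 + 50 + 50 + 45 + 25 + 25 + 20 + 20 + 15 + 15 = 565 GB.
Lower bound: ⌈565/85⌉ = 7 USB sticks.
Also, 8 files each exceed 85/2 GB, and no two of those can share a USB stick, so at least 8 USB sticks are needed.
A packing using 8 USB sticks:
  USB stick 1: 65 + 20 = 85
  USB stick 2: 65 + 20 = 85
  USB stick 3: 65 + 15 = 80
  USB stick 4: 55 + 25 = 80
  USB stick 5: 50 + 25 = 75
  USB stick 6: 50 + 15 = 65
  USB stick 7: 50 = 50
  USB stick 8: 45 = 45
This matches the lower bound, so 8 is optimal.

8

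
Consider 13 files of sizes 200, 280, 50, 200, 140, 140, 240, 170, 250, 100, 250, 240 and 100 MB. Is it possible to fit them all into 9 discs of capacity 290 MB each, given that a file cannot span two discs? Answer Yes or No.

Total = 2360 MB; ⌈2360/290⌉ = 9.
The bound of 9 does not rule out 9, but exhaustive search shows no assignment into 9 discs of capacity 290 MB exists — the minimum is 10.

No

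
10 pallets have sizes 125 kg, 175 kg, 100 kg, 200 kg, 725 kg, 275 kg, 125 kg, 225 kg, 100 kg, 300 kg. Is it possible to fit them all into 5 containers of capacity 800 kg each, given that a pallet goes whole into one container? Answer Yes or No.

A valid assignment using 4 containers:
  container 1: 725 = 725
  container 2: 300 + 275 + 225 = 800
  container 3: 200 + 175 + 125 + 125 + 100 = 725
  container 4: 100 = 100
That uses only 4 ≤ 5, so 5 containers are enough.

Yes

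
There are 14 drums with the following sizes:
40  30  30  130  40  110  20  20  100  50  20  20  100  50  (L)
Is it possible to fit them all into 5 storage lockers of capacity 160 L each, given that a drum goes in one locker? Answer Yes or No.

A valid assignment using 5 storage lockers:
  locker 1: 130 + 30 = 160
  locker 2: 110 + 50 = 160
  locker 3: 100 + 50 = 150
  locker 4: 100 + 40 + 20 = 160
  locker 5: 40 + 30 + 20 + 20 + 20 = 130
Every load is within 160 L, so 5 storage lockers suffice.

Yes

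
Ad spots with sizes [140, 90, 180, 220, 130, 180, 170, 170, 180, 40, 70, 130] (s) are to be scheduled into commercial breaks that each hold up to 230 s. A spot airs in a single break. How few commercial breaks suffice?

9

Total = 220 + 180 + 180 + 180 + 170 + 170 + 140 + 130 + 130 + 90 + 70 + 40 = 1700 s.
Lower bound: ⌈1700/230⌉ = 8 commercial breaks.
Also, 9 ad spots each exceed 115 s, and no two of those can share a break, so at least 9 commercial breaks are needed.
A packing using 9 commercial breaks:
  break 1: 220 = 220
  break 2: 180 + 40 = 220
  break 3: 180 = 180
  break 4: 180 = 180
  break 5: 170 = 170
  break 6: 170 = 170
  break 7: 140 + 90 = 230
  break 8: 130 + 70 = 200
  break 9: 130 = 130
This matches the lower bound, so 9 is optimal.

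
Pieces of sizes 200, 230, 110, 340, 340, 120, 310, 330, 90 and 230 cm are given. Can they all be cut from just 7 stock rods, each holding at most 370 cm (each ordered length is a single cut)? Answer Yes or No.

Yes

A valid assignment using 7 stock rods:
  stock rod 1: 340 = 340
  stock rod 2: 340 = 340
  stock rod 3: 330 = 330
  stock rod 4: 310 = 310
  stock rod 5: 230 + 120 = 350
  stock rod 6: 230 + 110 = 340
  stock rod 7: 200 + 90 = 290
Every load is within 370 cm, so 7 stock rods suffice.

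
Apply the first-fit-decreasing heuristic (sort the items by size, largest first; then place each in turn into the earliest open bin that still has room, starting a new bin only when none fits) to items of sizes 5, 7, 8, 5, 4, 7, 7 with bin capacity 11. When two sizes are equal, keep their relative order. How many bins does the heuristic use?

5

Sorted descending: 8, 7, 7, 7, 5, 5, 4.
  8 → bin 1 (new)  [load 8/11]
  7 → bin 2 (new)  [load 7/11]
  7 → bin 3 (new)  [load 7/11]
  7 → bin 4 (new)  [load 7/11]
  5 → bin 5 (new)  [load 5/11]
  5 → bin 5  [load 10/11]
  4 → bin 2  [load 11/11]
5 bins opened.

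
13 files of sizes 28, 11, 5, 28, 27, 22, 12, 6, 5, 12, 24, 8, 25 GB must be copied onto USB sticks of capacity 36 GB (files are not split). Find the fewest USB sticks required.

Total = 28 + 28 + 27 + 25 + 24 + 22 + 12 + 12 + 11 + 8 + 6 + 5 + 5 = 213 GB.
Lower bound: ⌈213/36⌉ = 6 USB sticks.
A packing using 7 USB sticks:
  USB stick 1: 28 + 8 = 36
  USB stick 2: 28 + 6 = 34
  USB stick 3: 27 + 5 = 32
  USB stick 4: 25 + 11 = 36
  USB stick 5: 24 + 12 = 36
  USB stick 6: 22 + 12 = 34
  USB stick 7: 5 = 5
No arrangement into 6 USB sticks stays within capacity, so 7 is optimal.

7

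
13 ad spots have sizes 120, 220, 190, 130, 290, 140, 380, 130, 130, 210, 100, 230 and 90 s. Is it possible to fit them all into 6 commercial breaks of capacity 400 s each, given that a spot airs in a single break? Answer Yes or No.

Total = 2360 s; ⌈2360/400⌉ = 6.
The bound of 6 does not rule out 6, but exhaustive search shows no assignment into 6 commercial breaks of capacity 400 s exists — the minimum is 7.

No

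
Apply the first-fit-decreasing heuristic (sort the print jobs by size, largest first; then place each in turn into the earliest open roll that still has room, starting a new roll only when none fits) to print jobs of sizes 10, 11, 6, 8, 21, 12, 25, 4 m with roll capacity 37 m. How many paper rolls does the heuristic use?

Sorted descending: 25, 21, 12, 11, 10, 8, 6, 4.
  25 → roll 1 (new)  [load 25/37]
  21 → roll 2 (new)  [load 21/37]
  12 → roll 1  [load 37/37]
  11 → roll 2  [load 32/37]
  10 → roll 3 (new)  [load 10/37]
  8 → roll 3  [load 18/37]
  6 → roll 3  [load 24/37]
  4 → roll 2  [load 36/37]
3 paper rolls opened.

3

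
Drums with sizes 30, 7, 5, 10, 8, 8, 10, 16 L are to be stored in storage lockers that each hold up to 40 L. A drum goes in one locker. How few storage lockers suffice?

3

Total = 30 + 16 + 10 + 10 + 8 + 8 + 7 + 5 = 94 L.
Lower bound: ⌈94/40⌉ = 3 storage lockers.
A packing using 3 storage lockers:
  locker 1: 30 + 10 = 40
  locker 2: 16 + 10 + 8 + 5 = 39
  locker 3: 8 + 7 = 15
This matches the lower bound, so 3 is optimal.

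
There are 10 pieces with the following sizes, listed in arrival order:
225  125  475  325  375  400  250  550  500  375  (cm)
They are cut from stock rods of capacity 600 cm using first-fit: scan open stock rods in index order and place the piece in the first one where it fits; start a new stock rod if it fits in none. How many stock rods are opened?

  225 → stock rod 1 (new)  [load 225/600]
  125 → stock rod 1  [load 350/600]
  475 → stock rod 2 (new)  [load 475/600]
  325 → stock rod 3 (new)  [load 325/600]
  375 → stock rod 4 (new)  [load 375/600]
  400 → stock rod 5 (new)  [load 400/600]
  250 → stock rod 1  [load 600/600]
  550 → stock rod 6 (new)  [load 550/600]
  500 → stock rod 7 (new)  [load 500/600]
  375 → stock rod 8 (new)  [load 375/600]
8 stock rods opened.

8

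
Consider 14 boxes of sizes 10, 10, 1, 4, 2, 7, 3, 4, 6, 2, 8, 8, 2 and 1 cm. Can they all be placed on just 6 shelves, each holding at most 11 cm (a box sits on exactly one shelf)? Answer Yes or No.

No

Total = 68 cm; ⌈68/11⌉ = 7.
At least 7 shelves are required, but only 6 are allowed.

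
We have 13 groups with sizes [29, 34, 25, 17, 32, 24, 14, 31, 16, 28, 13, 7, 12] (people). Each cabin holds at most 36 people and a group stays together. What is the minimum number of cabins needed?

Total = 34 + 32 + 31 + 29 + 28 + 25 + 24 + 17 + 16 + 14 + 13 + 12 + 7 = 282 people.
Lower bound: ⌈282/36⌉ = 8 cabins.
A packing using 9 cabins:
  cabin 1: 34 = 34
  cabin 2: 32 = 32
  cabin 3: 31 = 31
  cabin 4: 29 + 7 = 36
  cabin 5: 28 = 28
  cabin 6: 25 = 25
  cabin 7: 24 + 12 = 36
  cabin 8: 17 + 16 = 33
  cabin 9: 14 + 13 = 27
No arrangement into 8 cabins stays within capacity, so 9 is optimal.

9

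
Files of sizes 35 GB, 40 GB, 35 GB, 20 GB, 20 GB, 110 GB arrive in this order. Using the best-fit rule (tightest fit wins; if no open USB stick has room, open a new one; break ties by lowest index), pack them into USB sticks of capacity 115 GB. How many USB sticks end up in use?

  35 → USB stick 1 (new)  [load 35/115]
  40 → USB stick 1  [load 75/115]
  35 → USB stick 1  [load 110/115]
  20 → USB stick 2 (new)  [load 20/115]
  20 → USB stick 2  [load 40/115]
  110 → USB stick 3 (new)  [load 110/115]
3 USB sticks opened.

3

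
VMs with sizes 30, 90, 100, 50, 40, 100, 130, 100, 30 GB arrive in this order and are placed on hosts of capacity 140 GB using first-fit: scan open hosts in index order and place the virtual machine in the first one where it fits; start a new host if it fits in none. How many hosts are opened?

  30 → host 1 (new)  [load 30/140]
  90 → host 1  [load 120/140]
  100 → host 2 (new)  [load 100/140]
  50 → host 3 (new)  [load 50/140]
  40 → host 2  [load 140/140]
  100 → host 4 (new)  [load 100/140]
  130 → host 5 (new)  [load 130/140]
  100 → host 6 (new)  [load 100/140]
  30 → host 3  [load 80/140]
6 hosts opened.

6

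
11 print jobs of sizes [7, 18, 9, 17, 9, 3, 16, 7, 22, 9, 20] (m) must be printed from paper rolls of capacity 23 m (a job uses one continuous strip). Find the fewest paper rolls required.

7

Total = 22 + 20 + 18 + 17 + 16 + 9 + 9 + 9 + 7 + 7 + 3 = 137 m.
Lower bound: ⌈137/23⌉ = 6 paper rolls.
A packing using 7 paper rolls:
  roll 1: 22 = 22
  roll 2: 20 + 3 = 23
  roll 3: 18 = 18
  roll 4: 17 = 17
  roll 5: 16 + 7 = 23
  roll 6: 9 + 9 = 18
  roll 7: 9 + 7 = 16
No arrangement into 6 paper rolls stays within capacity, so 7 is optimal.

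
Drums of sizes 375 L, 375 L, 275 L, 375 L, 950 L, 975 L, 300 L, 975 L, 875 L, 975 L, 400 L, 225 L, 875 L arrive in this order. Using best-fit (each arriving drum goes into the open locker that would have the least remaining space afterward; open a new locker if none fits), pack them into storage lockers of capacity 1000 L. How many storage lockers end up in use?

  375 → locker 1 (new)  [load 375/1000]
  375 → locker 1  [load 750/1000]
  275 → locker 2 (new)  [load 275/1000]
  375 → locker 2  [load 650/1000]
  950 → locker 3 (new)  [load 950/1000]
  975 → locker 4 (new)  [load 975/1000]
  300 → locker 2  [load 950/1000]
  975 → locker 5 (new)  [load 975/1000]
  875 → locker 6 (new)  [load 875/1000]
  975 → locker 7 (new)  [load 975/1000]
  400 → locker 8 (new)  [load 400/1000]
  225 → locker 1  [load 975/1000]
  875 → locker 9 (new)  [load 875/1000]
9 storage lockers opened.

9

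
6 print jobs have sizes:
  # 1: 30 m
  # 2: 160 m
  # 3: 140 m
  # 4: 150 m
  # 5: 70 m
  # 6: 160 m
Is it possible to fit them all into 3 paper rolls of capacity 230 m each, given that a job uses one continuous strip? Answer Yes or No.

No

Total = 710 m; ⌈710/230⌉ = 4.
At least 4 paper rolls are required, but only 3 are allowed.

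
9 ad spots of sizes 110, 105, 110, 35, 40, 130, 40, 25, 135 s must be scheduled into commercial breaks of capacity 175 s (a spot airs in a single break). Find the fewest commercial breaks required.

5

Total = 135 + 130 + 110 + 110 + 105 + 40 + 40 + 35 + 25 = 730 s.
Lower bound: ⌈730/175⌉ = 5 commercial breaks.
A packing using 5 commercial breaks:
  break 1: 135 + 40 = 175
  break 2: 130 + 40 = 170
  break 3: 110 + 35 + 25 = 170
  break 4: 110 = 110
  break 5: 105 = 105
This matches the lower bound, so 5 is optimal.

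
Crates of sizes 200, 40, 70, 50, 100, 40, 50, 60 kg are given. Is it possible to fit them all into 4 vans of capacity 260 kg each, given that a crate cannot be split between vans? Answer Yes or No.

Yes

A valid assignment using 3 vans:
  van 1: 200 + 60 = 260
  van 2: 100 + 70 + 50 + 40 = 260
  van 3: 50 + 40 = 90
That uses only 3 ≤ 4, so 4 vans are enough.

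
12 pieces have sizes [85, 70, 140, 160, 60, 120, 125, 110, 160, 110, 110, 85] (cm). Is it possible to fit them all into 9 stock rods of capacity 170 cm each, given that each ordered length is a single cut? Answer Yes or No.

Total = 1335 cm; ⌈1335/170⌉ = 8.
The bound of 8 does not rule out 9, but exhaustive search shows no assignment into 9 stock rods of capacity 170 cm exists — the minimum is 10.

No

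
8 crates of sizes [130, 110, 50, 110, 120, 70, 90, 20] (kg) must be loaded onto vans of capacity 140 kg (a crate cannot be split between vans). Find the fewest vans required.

6

Total = 130 + 120 + 110 + 110 + 90 + 70 + 50 + 20 = 700 kg.
Lower bound: ⌈700/140⌉ = 5 vans.
A packing using 6 vans:
  van 1: 130 = 130
  van 2: 120 + 20 = 140
  van 3: 110 = 110
  van 4: 110 = 110
  van 5: 90 + 50 = 140
  van 6: 70 = 70
No arrangement into 5 vans stays within capacity, so 6 is optimal.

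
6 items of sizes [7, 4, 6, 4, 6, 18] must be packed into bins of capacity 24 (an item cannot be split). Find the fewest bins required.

Total = 18 + 7 + 6 + 6 + 4 + 4 = 45.
Lower bound: ⌈45/24⌉ = 2 bins.
A packing using 2 bins:
  bin 1: 18 + 6 = 24
  bin 2: 7 + 6 + 4 + 4 = 21
This matches the lower bound, so 2 is optimal.

2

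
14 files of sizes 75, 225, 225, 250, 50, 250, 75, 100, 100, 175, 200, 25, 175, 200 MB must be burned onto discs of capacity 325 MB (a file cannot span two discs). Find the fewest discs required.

8

Total = 250 + 250 + 225 + 225 + 200 + 200 + 175 + 175 + 100 + 100 + 75 + 75 + 50 + 25 = 2125 MB.
Lower bound: ⌈2125/325⌉ = 7 discs.
Also, 8 files each exceed 325/2 MB, and no two of those can share a disc, so at least 8 discs are needed.
A packing using 8 discs:
  disc 1: 250 + 75 = 325
  disc 2: 250 + 75 = 325
  disc 3: 225 + 100 = 325
  disc 4: 225 + 100 = 325
  disc 5: 200 + 50 + 25 = 275
  disc 6: 200 = 200
  disc 7: 175 = 175
  disc 8: 175 = 175
This matches the lower bound, so 8 is optimal.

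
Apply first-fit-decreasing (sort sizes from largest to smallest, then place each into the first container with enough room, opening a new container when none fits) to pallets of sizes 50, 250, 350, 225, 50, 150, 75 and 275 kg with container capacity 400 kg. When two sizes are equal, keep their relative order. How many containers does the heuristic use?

Sorted descending: 350, 275, 250, 225, 150, 75, 50, 50.
  350 → container 1 (new)  [load 350/400]
  275 → container 2 (new)  [load 275/400]
  250 → container 3 (new)  [load 250/400]
  225 → container 4 (new)  [load 225/400]
  150 → container 3  [load 400/400]
  75 → container 2  [load 350/400]
  50 → container 1  [load 400/400]
  50 → container 2  [load 400/400]
4 containers opened.

4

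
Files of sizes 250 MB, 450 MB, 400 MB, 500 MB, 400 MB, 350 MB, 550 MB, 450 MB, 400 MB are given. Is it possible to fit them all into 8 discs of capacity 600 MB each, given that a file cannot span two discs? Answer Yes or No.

A valid assignment using 8 discs:
  disc 1: 550 = 550
  disc 2: 500 = 500
  disc 3: 450 = 450
  disc 4: 450 = 450
  disc 5: 400 = 400
  disc 6: 400 = 400
  disc 7: 400 = 400
  disc 8: 350 + 250 = 600
Every load is within 600 MB, so 8 discs suffice.

Yes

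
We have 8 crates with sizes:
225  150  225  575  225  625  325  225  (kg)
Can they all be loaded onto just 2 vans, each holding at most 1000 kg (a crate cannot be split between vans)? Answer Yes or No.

No

Total = 2575 kg; ⌈2575/1000⌉ = 3.
At least 3 vans are required, but only 2 are allowed.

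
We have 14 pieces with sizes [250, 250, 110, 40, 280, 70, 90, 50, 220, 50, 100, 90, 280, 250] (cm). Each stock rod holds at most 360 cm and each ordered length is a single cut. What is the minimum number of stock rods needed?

7

Total = 280 + 280 + 250 + 250 + 250 + 220 + 110 + 100 + 90 + 90 + 70 + 50 + 50 + 40 = 2130 cm.
Lower bound: ⌈2130/360⌉ = 6 stock rods.
A packing using 7 stock rods:
  stock rod 1: 280 + 70 = 350
  stock rod 2: 280 + 50 = 330
  stock rod 3: 250 + 110 = 360
  stock rod 4: 250 + 100 = 350
  stock rod 5: 250 + 90 = 340
  stock rod 6: 220 + 90 + 50 = 360
  stock rod 7: 40 = 40
No arrangement into 6 stock rods stays within capacity, so 7 is optimal.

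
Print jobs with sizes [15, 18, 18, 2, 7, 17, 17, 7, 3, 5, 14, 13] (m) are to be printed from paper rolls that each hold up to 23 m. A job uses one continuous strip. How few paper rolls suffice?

7

Total = 18 + 18 + 17 + 17 + 15 + 14 + 13 + 7 + 7 + 5 + 3 + 2 = 136 m.
Lower bound: ⌈136/23⌉ = 6 paper rolls.
Also, 7 print jobs each exceed 23/2 m, and no two of those can share a roll, so at least 7 paper rolls are needed.
A packing using 7 paper rolls:
  roll 1: 18 + 5 = 23
  roll 2: 18 + 3 + 2 = 23
  roll 3: 17 = 17
  roll 4: 17 = 17
  roll 5: 15 + 7 = 22
  roll 6: 14 + 7 = 21
  roll 7: 13 = 13
This matches the lower bound, so 7 is optimal.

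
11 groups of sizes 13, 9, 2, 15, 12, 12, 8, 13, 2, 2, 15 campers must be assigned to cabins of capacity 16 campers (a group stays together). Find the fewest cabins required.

Total = 15 + 15 + 13 + 13 + 12 + 12 + 9 + 8 + 2 + 2 + 2 = 103 campers.
Lower bound: ⌈103/16⌉ = 7 cabins.
A packing using 8 cabins:
  cabin 1: 15 = 15
  cabin 2: 15 = 15
  cabin 3: 13 + 2 = 15
  cabin 4: 13 + 2 = 15
  cabin 5: 12 + 2 = 14
  cabin 6: 12 = 12
  cabin 7: 9 = 9
  cabin 8: 8 = 8
No arrangement into 7 cabins stays within capacity, so 8 is optimal.

8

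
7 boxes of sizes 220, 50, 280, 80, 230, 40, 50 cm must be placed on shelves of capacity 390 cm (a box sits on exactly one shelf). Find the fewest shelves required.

Total = 280 + 230 + 220 + 80 + 50 + 50 + 40 = 950 cm.
Lower bound: ⌈950/390⌉ = 3 shelves.
A packing using 3 shelves:
  shelf 1: 280 + 80 = 360
  shelf 2: 230 + 50 + 50 + 40 = 370
  shelf 3: 220 = 220
This matches the lower bound, so 3 is optimal.

3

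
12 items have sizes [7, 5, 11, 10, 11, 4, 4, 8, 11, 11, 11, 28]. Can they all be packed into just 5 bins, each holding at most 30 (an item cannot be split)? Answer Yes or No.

A valid assignment using 5 bins:
  bin 1: 28 = 28
  bin 2: 11 + 11 + 8 = 30
  bin 3: 11 + 11 + 7 = 29
  bin 4: 11 + 10 + 5 + 4 = 30
  bin 5: 4 = 4
Every load is within 30, so 5 bins suffice.

Yes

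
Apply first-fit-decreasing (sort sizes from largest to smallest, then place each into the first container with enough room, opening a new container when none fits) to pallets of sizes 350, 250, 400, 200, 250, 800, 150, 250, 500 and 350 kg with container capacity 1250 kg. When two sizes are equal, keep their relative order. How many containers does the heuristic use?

3

Sorted descending: 800, 500, 400, 350, 350, 250, 250, 250, 200, 150.
  800 → container 1 (new)  [load 800/1250]
  500 → container 2 (new)  [load 500/1250]
  400 → container 1  [load 1200/1250]
  350 → container 2  [load 850/1250]
  350 → container 2  [load 1200/1250]
  250 → container 3 (new)  [load 250/1250]
  250 → container 3  [load 500/1250]
  250 → container 3  [load 750/1250]
  200 → container 3  [load 950/1250]
  150 → container 3  [load 1100/1250]
3 containers opened.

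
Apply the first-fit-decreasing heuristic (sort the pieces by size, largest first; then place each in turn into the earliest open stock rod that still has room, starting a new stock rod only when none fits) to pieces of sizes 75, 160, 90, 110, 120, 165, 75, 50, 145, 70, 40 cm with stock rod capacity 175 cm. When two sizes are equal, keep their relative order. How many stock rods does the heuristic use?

7

Sorted descending: 165, 160, 145, 120, 110, 90, 75, 75, 70, 50, 40.
  165 → stock rod 1 (new)  [load 165/175]
  160 → stock rod 2 (new)  [load 160/175]
  145 → stock rod 3 (new)  [load 145/175]
  120 → stock rod 4 (new)  [load 120/175]
  110 → stock rod 5 (new)  [load 110/175]
  90 → stock rod 6 (new)  [load 90/175]
  75 → stock rod 6  [load 165/175]
  75 → stock rod 7 (new)  [load 75/175]
  70 → stock rod 7  [load 145/175]
  50 → stock rod 4  [load 170/175]
  40 → stock rod 5  [load 150/175]
7 stock rods opened.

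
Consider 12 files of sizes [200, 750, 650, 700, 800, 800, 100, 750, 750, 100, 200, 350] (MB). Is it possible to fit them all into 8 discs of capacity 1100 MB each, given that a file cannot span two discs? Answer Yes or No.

Yes

A valid assignment using 7 discs:
  disc 1: 800 + 200 + 100 = 1100
  disc 2: 800 + 200 + 100 = 1100
  disc 3: 750 + 350 = 1100
  disc 4: 750 = 750
  disc 5: 750 = 750
  disc 6: 700 = 700
  disc 7: 650 = 650
That uses only 7 ≤ 8, so 8 discs are enough.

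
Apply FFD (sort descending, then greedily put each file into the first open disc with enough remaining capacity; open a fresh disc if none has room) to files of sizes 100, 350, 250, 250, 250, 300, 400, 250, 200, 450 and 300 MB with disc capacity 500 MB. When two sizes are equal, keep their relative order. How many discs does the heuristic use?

Sorted descending: 450, 400, 350, 300, 300, 250, 250, 250, 250, 200, 100.
  450 → disc 1 (new)  [load 450/500]
  400 → disc 2 (new)  [load 400/500]
  350 → disc 3 (new)  [load 350/500]
  300 → disc 4 (new)  [load 300/500]
  300 → disc 5 (new)  [load 300/500]
  250 → disc 6 (new)  [load 250/500]
  250 → disc 6  [load 500/500]
  250 → disc 7 (new)  [load 250/500]
  250 → disc 7  [load 500/500]
  200 → disc 4  [load 500/500]
  100 → disc 2  [load 500/500]
7 discs opened.

7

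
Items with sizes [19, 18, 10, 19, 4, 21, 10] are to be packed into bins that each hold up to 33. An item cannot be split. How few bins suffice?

4

Total = 21 + 19 + 19 + 18 + 10 + 10 + 4 = 101.
Lower bound: ⌈101/33⌉ = 4 bins.
A packing using 4 bins:
  bin 1: 21 + 10 = 31
  bin 2: 19 + 10 + 4 = 33
  bin 3: 19 = 19
  bin 4: 18 = 18
This matches the lower bound, so 4 is optimal.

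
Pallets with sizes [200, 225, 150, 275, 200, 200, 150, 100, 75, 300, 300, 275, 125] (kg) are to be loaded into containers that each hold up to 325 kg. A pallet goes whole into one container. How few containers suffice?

Total = 300 + 300 + 275 + 275 + 225 + 200 + 200 + 200 + 150 + 150 + 125 + 100 + 75 = 2575 kg.
Lower bound: ⌈2575/325⌉ = 8 containers.
A packing using 9 containers:
  container 1: 300 = 300
  container 2: 300 = 300
  container 3: 275 = 275
  container 4: 275 = 275
  container 5: 225 + 100 = 325
  container 6: 200 + 125 = 325
  container 7: 200 + 75 = 275
  container 8: 200 = 200
  container 9: 150 + 150 = 300
No arrangement into 8 containers stays within capacity, so 9 is optimal.

9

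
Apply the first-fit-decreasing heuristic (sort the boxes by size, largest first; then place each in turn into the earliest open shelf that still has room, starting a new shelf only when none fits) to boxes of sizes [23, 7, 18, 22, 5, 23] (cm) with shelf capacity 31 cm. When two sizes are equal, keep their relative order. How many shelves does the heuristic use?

Sorted descending: 23, 23, 22, 18, 7, 5.
  23 → shelf 1 (new)  [load 23/31]
  23 → shelf 2 (new)  [load 23/31]
  22 → shelf 3 (new)  [load 22/31]
  18 → shelf 4 (new)  [load 18/31]
  7 → shelf 1  [load 30/31]
  5 → shelf 2  [load 28/31]
4 shelves opened.

4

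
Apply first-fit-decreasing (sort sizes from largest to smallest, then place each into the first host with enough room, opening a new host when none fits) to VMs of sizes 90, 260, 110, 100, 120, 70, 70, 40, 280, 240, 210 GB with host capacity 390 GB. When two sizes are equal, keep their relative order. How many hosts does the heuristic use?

Sorted descending: 280, 260, 240, 210, 120, 110, 100, 90, 70, 70, 40.
  280 → host 1 (new)  [load 280/390]
  260 → host 2 (new)  [load 260/390]
  240 → host 3 (new)  [load 240/390]
  210 → host 4 (new)  [load 210/390]
  120 → host 2  [load 380/390]
  110 → host 1  [load 390/390]
  100 → host 3  [load 340/390]
  90 → host 4  [load 300/390]
  70 → host 4  [load 370/390]
  70 → host 5 (new)  [load 70/390]
  40 → host 3  [load 380/390]
5 hosts opened.

5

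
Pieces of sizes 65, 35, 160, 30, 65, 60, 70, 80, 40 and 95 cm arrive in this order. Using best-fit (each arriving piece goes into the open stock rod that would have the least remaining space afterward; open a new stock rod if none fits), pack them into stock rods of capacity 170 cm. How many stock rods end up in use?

5

  65 → stock rod 1 (new)  [load 65/170]
  35 → stock rod 1  [load 100/170]
  160 → stock rod 2 (new)  [load 160/170]
  30 → stock rod 1  [load 130/170]
  65 → stock rod 3 (new)  [load 65/170]
  60 → stock rod 3  [load 125/170]
  70 → stock rod 4 (new)  [load 70/170]
  80 → stock rod 4  [load 150/170]
  40 → stock rod 1  [load 170/170]
  95 → stock rod 5 (new)  [load 95/170]
5 stock rods opened.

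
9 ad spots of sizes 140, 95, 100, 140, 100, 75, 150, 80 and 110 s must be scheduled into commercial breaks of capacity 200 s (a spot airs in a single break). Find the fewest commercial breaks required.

Total = 150 + 140 + 140 + 110 + 100 + 100 + 95 + 80 + 75 = 990 s.
Lower bound: ⌈990/200⌉ = 5 commercial breaks.
A packing using 6 commercial breaks:
  break 1: 150 = 150
  break 2: 140 = 140
  break 3: 140 = 140
  break 4: 110 + 80 = 190
  break 5: 100 + 100 = 200
  break 6: 95 + 75 = 170
No arrangement into 5 commercial breaks stays within capacity, so 6 is optimal.

6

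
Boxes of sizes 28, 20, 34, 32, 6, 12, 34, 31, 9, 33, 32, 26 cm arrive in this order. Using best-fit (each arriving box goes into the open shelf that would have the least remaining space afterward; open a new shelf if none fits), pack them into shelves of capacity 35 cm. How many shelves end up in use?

9

  28 → shelf 1 (new)  [load 28/35]
  20 → shelf 2 (new)  [load 20/35]
  34 → shelf 3 (new)  [load 34/35]
  32 → shelf 4 (new)  [load 32/35]
  6 → shelf 1  [load 34/35]
  12 → shelf 2  [load 32/35]
  34 → shelf 5 (new)  [load 34/35]
  31 → shelf 6 (new)  [load 31/35]
  9 → shelf 7 (new)  [load 9/35]
  33 → shelf 8 (new)  [load 33/35]
  32 → shelf 9 (new)  [load 32/35]
  26 → shelf 7  [load 35/35]
9 shelves opened.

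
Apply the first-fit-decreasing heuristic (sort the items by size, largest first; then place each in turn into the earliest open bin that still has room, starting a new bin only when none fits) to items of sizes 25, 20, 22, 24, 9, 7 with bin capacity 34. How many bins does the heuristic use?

4

Sorted descending: 25, 24, 22, 20, 9, 7.
  25 → bin 1 (new)  [load 25/34]
  24 → bin 2 (new)  [load 24/34]
  22 → bin 3 (new)  [load 22/34]
  20 → bin 4 (new)  [load 20/34]
  9 → bin 1  [load 34/34]
  7 → bin 2  [load 31/34]
4 bins opened.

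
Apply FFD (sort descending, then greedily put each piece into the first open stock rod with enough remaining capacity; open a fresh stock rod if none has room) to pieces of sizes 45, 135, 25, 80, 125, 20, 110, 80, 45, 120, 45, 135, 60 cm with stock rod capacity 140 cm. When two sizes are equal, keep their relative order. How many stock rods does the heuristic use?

Sorted descending: 135, 135, 125, 120, 110, 80, 80, 60, 45, 45, 45, 25, 20.
  135 → stock rod 1 (new)  [load 135/140]
  135 → stock rod 2 (new)  [load 135/140]
  125 → stock rod 3 (new)  [load 125/140]
  120 → stock rod 4 (new)  [load 120/140]
  110 → stock rod 5 (new)  [load 110/140]
  80 → stock rod 6 (new)  [load 80/140]
  80 → stock rod 7 (new)  [load 80/140]
  60 → stock rod 6  [load 140/140]
  45 → stock rod 7  [load 125/140]
  45 → stock rod 8 (new)  [load 45/140]
  45 → stock rod 8  [load 90/140]
  25 → stock rod 5  [load 135/140]
  20 → stock rod 4  [load 140/140]
8 stock rods opened.

8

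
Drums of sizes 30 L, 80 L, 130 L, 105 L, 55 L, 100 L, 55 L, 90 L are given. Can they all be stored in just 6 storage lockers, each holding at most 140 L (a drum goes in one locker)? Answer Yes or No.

Yes

A valid assignment using 6 storage lockers:
  locker 1: 130 = 130
  locker 2: 105 + 30 = 135
  locker 3: 100 = 100
  locker 4: 90 = 90
  locker 5: 80 + 55 = 135
  locker 6: 55 = 55
Every load is within 140 L, so 6 storage lockers suffice.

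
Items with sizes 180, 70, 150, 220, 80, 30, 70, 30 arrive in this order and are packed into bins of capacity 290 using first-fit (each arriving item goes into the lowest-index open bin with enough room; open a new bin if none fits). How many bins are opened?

3

  180 → bin 1 (new)  [load 180/290]
  70 → bin 1  [load 250/290]
  150 → bin 2 (new)  [load 150/290]
  220 → bin 3 (new)  [load 220/290]
  80 → bin 2  [load 230/290]
  30 → bin 1  [load 280/290]
  70 → bin 3  [load 290/290]
  30 → bin 2  [load 260/290]
3 bins opened.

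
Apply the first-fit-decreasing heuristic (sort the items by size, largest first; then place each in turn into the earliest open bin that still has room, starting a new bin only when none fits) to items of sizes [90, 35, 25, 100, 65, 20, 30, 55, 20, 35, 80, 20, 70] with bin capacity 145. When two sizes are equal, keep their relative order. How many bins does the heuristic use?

Sorted descending: 100, 90, 80, 70, 65, 55, 35, 35, 30, 25, 20, 20, 20.
  100 → bin 1 (new)  [load 100/145]
  90 → bin 2 (new)  [load 90/145]
  80 → bin 3 (new)  [load 80/145]
  70 → bin 4 (new)  [load 70/145]
  65 → bin 3  [load 145/145]
  55 → bin 2  [load 145/145]
  35 → bin 1  [load 135/145]
  35 → bin 4  [load 105/145]
  30 → bin 4  [load 135/145]
  25 → bin 5 (new)  [load 25/145]
  20 → bin 5  [load 45/145]
  20 → bin 5  [load 65/145]
  20 → bin 5  [load 85/145]
5 bins opened.

5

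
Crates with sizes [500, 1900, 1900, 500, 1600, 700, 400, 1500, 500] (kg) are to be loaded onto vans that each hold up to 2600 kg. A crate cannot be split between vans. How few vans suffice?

4

Total = 1900 + 1900 + 1600 + 1500 + 700 + 500 + 500 + 500 + 400 = 9500 kg.
Lower bound: ⌈9500/2600⌉ = 4 vans.
A packing using 4 vans:
  van 1: 1900 + 700 = 2600
  van 2: 1900 + 500 = 2400
  van 3: 1600 + 500 + 500 = 2600
  van 4: 1500 + 400 = 1900
This matches the lower bound, so 4 is optimal.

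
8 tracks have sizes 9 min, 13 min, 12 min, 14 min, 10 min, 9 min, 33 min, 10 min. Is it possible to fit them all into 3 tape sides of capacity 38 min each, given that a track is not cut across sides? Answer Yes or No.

Total = 110 min; ⌈110/38⌉ = 3.
The bound of 3 does not rule out 3, but exhaustive search shows no assignment into 3 tape sides of capacity 38 min exists — the minimum is 4.

No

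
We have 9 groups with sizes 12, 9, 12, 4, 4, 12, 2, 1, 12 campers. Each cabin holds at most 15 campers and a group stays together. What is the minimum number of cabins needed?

6

Total = 12 + 12 + 12 + 12 + 9 + 4 + 4 + 2 + 1 = 68 campers.
Lower bound: ⌈68/15⌉ = 5 cabins.
A packing using 6 cabins:
  cabin 1: 12 + 2 + 1 = 15
  cabin 2: 12 = 12
  cabin 3: 12 = 12
  cabin 4: 12 = 12
  cabin 5: 9 + 4 = 13
  cabin 6: 4 = 4
No arrangement into 5 cabins stays within capacity, so 6 is optimal.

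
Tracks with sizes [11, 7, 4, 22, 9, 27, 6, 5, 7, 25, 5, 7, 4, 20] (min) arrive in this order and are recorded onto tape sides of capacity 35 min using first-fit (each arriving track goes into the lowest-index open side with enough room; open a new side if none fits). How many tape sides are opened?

  11 → side 1 (new)  [load 11/35]
  7 → side 1  [load 18/35]
  4 → side 1  [load 22/35]
  22 → side 2 (new)  [load 22/35]
  9 → side 1  [load 31/35]
  27 → side 3 (new)  [load 27/35]
  6 → side 2  [load 28/35]
  5 → side 2  [load 33/35]
  7 → side 3  [load 34/35]
  25 → side 4 (new)  [load 25/35]
  5 → side 4  [load 30/35]
  7 → side 5 (new)  [load 7/35]
  4 → side 1  [load 35/35]
  20 → side 5  [load 27/35]
5 tape sides opened.

5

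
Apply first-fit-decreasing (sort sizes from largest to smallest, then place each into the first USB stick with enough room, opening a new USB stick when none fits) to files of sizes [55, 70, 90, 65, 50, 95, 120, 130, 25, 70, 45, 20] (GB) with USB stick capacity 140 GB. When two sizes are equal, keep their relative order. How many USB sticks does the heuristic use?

Sorted descending: 130, 120, 95, 90, 70, 70, 65, 55, 50, 45, 25, 20.
  130 → USB stick 1 (new)  [load 130/140]
  120 → USB stick 2 (new)  [load 120/140]
  95 → USB stick 3 (new)  [load 95/140]
  90 → USB stick 4 (new)  [load 90/140]
  70 → USB stick 5 (new)  [load 70/140]
  70 → USB stick 5  [load 140/140]
  65 → USB stick 6 (new)  [load 65/140]
  55 → USB stick 6  [load 120/140]
  50 → USB stick 4  [load 140/140]
  45 → USB stick 3  [load 140/140]
  25 → USB stick 7 (new)  [load 25/140]
  20 → USB stick 2  [load 140/140]
7 USB sticks opened.

7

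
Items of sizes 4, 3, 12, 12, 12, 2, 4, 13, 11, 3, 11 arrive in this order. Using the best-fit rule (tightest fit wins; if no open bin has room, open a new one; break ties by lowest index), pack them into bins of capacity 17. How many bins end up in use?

  4 → bin 1 (new)  [load 4/17]
  3 → bin 1  [load 7/17]
  12 → bin 2 (new)  [load 12/17]
  12 → bin 3 (new)  [load 12/17]
  12 → bin 4 (new)  [load 12/17]
  2 → bin 2  [load 14/17]
  4 → bin 3  [load 16/17]
  13 → bin 5 (new)  [load 13/17]
  11 → bin 6 (new)  [load 11/17]
  3 → bin 2  [load 17/17]
  11 → bin 7 (new)  [load 11/17]
7 bins opened.

7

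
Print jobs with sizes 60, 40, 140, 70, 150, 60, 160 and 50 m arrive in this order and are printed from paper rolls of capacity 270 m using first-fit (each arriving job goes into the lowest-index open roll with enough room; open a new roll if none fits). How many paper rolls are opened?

3

  60 → roll 1 (new)  [load 60/270]
  40 → roll 1  [load 100/270]
  140 → roll 1  [load 240/270]
  70 → roll 2 (new)  [load 70/270]
  150 → roll 2  [load 220/270]
  60 → roll 3 (new)  [load 60/270]
  160 → roll 3  [load 220/270]
  50 → roll 2  [load 270/270]
3 paper rolls opened.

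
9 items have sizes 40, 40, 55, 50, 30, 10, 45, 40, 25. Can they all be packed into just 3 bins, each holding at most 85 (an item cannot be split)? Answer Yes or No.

No

Total = 335; ⌈335/85⌉ = 4.
At least 4 bins are required, but only 3 are allowed.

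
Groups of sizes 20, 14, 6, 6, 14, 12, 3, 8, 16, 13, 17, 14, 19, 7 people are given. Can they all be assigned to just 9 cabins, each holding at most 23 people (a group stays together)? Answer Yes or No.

A valid assignment using 9 cabins:
  cabin 1: 20 + 3 = 23
  cabin 2: 19 = 19
  cabin 3: 17 + 6 = 23
  cabin 4: 16 + 7 = 23
  cabin 5: 14 + 8 = 22
  cabin 6: 14 + 6 = 20
  cabin 7: 14 = 14
  cabin 8: 13 = 13
  cabin 9: 12 = 12
Every load is within 23 people, so 9 cabins suffice.

Yes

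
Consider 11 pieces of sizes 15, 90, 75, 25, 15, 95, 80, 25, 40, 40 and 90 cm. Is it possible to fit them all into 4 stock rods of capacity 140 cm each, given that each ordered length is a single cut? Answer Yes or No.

No

Total = 590 cm; ⌈590/140⌉ = 5.
At least 5 stock rods are required, but only 4 are allowed.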